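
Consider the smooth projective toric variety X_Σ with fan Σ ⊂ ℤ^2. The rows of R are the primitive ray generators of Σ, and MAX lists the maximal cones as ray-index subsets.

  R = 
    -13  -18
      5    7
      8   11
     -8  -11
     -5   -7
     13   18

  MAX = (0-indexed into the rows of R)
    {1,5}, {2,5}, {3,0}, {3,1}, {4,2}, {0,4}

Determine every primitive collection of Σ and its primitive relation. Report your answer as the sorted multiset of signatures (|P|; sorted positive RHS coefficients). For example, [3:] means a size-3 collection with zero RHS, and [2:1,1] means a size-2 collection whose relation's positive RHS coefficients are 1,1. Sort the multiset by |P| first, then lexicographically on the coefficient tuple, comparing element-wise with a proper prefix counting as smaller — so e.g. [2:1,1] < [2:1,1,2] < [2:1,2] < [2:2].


Δ(Σ) — 6 vertices, 9 min non-faces:

  • {0,5}:  v_{0} + v_{5} = 0 — sig = [2:]
  • {1,4}:  v_{1} + v_{4} = 0 — sig = [2:]
  • {2,3}:  v_{2} + v_{3} = 0 — sig = [2:]
  • {0,1}:  v_{0} + v_{1} = v_{3} — sig = [2:1]
  • {0,2}:  v_{0} + v_{2} = v_{4} — sig = [2:1]
  • {1,2}:  v_{1} + v_{2} = v_{5} — sig = [2:1]
  • {3,4}:  v_{3} + v_{4} = v_{0} — sig = [2:1]
  • {3,5}:  v_{3} + v_{5} = v_{1} — sig = [2:1]
  • {4,5}:  v_{4} + v_{5} = v_{2} — sig = [2:1]

Hence PRS(X_Σ) =
[[2:], [2:], [2:], [2:1], [2:1], [2:1], [2:1], [2:1], [2:1]]


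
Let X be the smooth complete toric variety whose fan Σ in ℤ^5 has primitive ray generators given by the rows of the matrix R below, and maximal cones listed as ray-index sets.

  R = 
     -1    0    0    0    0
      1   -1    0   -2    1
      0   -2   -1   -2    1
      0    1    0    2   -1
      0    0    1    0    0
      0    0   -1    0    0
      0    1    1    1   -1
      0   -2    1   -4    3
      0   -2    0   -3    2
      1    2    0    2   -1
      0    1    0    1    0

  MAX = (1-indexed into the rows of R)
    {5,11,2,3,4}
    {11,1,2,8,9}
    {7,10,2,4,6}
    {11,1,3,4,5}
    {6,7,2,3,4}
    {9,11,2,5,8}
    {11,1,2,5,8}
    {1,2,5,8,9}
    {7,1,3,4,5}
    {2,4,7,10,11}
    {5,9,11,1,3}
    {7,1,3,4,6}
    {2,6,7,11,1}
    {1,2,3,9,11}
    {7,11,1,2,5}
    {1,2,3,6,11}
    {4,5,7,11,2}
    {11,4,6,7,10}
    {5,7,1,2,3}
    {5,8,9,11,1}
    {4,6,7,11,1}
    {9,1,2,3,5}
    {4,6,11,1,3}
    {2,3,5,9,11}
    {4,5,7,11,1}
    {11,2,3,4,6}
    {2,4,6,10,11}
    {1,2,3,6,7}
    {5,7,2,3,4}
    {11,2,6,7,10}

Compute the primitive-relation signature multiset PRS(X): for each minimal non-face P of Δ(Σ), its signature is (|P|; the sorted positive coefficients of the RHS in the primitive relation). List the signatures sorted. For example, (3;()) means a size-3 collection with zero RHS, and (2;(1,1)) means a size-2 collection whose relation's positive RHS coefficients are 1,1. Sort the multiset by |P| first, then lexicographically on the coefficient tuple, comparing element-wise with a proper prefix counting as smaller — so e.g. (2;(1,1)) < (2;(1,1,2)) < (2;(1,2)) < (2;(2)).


Δ(Σ) — 11 vertices, 18 min non-faces:

  P={5,6}:  v_{5} + v_{6} = 0  ⟹  sig = (2;())
  P={9,10}:  v_{9} + v_{10} = v_{2} + v_{11}  ⟹  sig = (2;(1,1))
  P={1,10}:  v_{1} + v_{10} = v_{6} + v_{7} + v_{11}  ⟹  sig = (2;(1,1,1))
  P={3,10}:  v_{3} + v_{10} = v_{2} + v_{4} + v_{6}  ⟹  sig = (2;(1,1,1))
  P={4,8}:  v_{4} + v_{8} = v_{5} + v_{9} + v_{11}  ⟹  sig = (2;(1,1,1))
  P={4,9}:  v_{4} + v_{9} = v_{3} + v_{5} + v_{11}  ⟹  sig = (2;(1,1,1))
  P={7,9}:  v_{7} + v_{9} = v_{1} + v_{2} + v_{5}  ⟹  sig = (2;(1,1,1))
  P={5,10}:  v_{5} + v_{10} = v_{2} + v_{4} + v_{7} + v_{11}  ⟹  sig = (2;(1,1,1,1))
  P={6,8}:  v_{6} + v_{8} = v_{1} + v_{2} + v_{9} + v_{11}  ⟹  sig = (2;(1,1,1,1))
  P={6,9}:  v_{6} + v_{9} = v_{1} + v_{2} + v_{3} + v_{11}  ⟹  sig = (2;(1,1,1,1))
  P={8,10}:  v_{8} + v_{10} = v_{1} + 2·v_{2} + v_{5} + 2·v_{11}  ⟹  sig = (2;(1,1,2,2))
  P={7,8}:  v_{7} + v_{8} = 2·v_{1} + 2·v_{2} + 2·v_{5} + v_{11}  ⟹  sig = (2;(1,2,2,2))
  P={3,8}:  v_{3} + v_{8} = 2·v_{9}  ⟹  sig = (2;(2))
  P={1,2,4}:  v_{1} + v_{2} + v_{4} = 0  ⟹  sig = (3;())
  P={3,7,11}:  v_{3} + v_{7} + v_{11} = 0  ⟹  sig = (3;())
  P={1,2,3,5,11}:  v_{1} + v_{2} + v_{3} + v_{5} + v_{11} = v_{9}  ⟹  sig = (5;(1))
  P={1,2,5,9,11}:  v_{1} + v_{2} + v_{5} + v_{9} + v_{11} = v_{8}  ⟹  sig = (5;(1))
  P={2,4,6,7,11}:  v_{2} + v_{4} + v_{6} + v_{7} + v_{11} = v_{10}  ⟹  sig = (5;(1))

so the primitive-relation signature multiset is
    (2;())
    (2;(1,1))
    (2;(1,1,1))
    (2;(1,1,1))
    (2;(1,1,1))
    (2;(1,1,1))
    (2;(1,1,1))
    (2;(1,1,1,1))
    (2;(1,1,1,1))
    (2;(1,1,1,1))
    (2;(1,1,2,2))
    (2;(1,2,2,2))
    (2;(2))
    (3;())
    (3;())
    (5;(1))
    (5;(1))
    (5;(1))


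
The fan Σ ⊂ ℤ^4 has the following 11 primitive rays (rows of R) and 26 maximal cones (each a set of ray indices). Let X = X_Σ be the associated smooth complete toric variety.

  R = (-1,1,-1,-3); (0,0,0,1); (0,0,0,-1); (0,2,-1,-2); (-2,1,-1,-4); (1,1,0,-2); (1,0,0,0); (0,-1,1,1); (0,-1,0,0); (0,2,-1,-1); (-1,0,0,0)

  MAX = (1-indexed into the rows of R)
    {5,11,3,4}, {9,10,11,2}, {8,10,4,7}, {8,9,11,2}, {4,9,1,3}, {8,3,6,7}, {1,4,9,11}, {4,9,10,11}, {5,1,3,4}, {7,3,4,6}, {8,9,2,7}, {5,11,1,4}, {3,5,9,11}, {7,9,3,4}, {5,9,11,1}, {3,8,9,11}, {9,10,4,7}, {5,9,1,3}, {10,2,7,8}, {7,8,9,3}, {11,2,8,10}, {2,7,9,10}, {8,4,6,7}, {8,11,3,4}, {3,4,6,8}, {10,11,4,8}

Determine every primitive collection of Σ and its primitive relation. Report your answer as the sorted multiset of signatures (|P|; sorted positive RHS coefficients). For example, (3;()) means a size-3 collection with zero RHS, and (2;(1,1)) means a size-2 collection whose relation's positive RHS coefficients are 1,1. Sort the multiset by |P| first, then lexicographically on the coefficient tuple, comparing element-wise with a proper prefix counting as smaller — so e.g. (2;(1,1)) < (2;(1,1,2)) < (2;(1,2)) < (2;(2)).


Σ has 24 primitive collections:

  P={2,3}:  v_{2} + v_{3} = 0  ⟹  sig = (2;())
  P={7,11}:  v_{7} + v_{11} = 0  ⟹  sig = (2;())
  P={2,4}:  v_{2} + v_{4} = v_{10}  ⟹  sig = (2;(1))
  P={3,10}:  v_{3} + v_{10} = v_{4}  ⟹  sig = (2;(1))
  P={2,5}:  v_{2} + v_{5} = v_{1} + v_{11}  ⟹  sig = (2;(1,1))
  P={5,7}:  v_{5} + v_{7} = v_{1} + v_{3}  ⟹  sig = (2;(1,1))
  P={1,2}:  v_{1} + v_{2} = v_{4} + v_{9} + v_{11}  ⟹  sig = (2;(1,1,1))
  P={1,7}:  v_{1} + v_{7} = v_{3} + v_{4} + v_{9}  ⟹  sig = (2;(1,1,1))
  P={2,6}:  v_{2} + v_{6} = v_{4} + v_{7} + v_{8}  ⟹  sig = (2;(1,1,1))
  P={5,10}:  v_{5} + v_{10} = v_{1} + v_{4} + v_{11}  ⟹  sig = (2;(1,1,1))
  P={6,11}:  v_{6} + v_{11} = v_{3} + v_{4} + v_{8}  ⟹  sig = (2;(1,1,1))
  P={1,10}:  v_{1} + v_{10} = 2·v_{4} + v_{9} + v_{11}  ⟹  sig = (2;(1,1,2))
  P={6,10}:  v_{6} + v_{10} = 2·v_{4} + v_{7} + v_{8}  ⟹  sig = (2;(1,1,2))
  P={5,6}:  v_{5} + v_{6} = 4·v_{3} + v_{4} + v_{11}  ⟹  sig = (2;(1,1,4))
  P={1,8}:  v_{1} + v_{8} = 2·v_{3} + v_{11}  ⟹  sig = (2;(1,2))
  P={6,9}:  v_{6} + v_{9} = 2·v_{3} + v_{7}  ⟹  sig = (2;(1,2))
  P={1,6}:  v_{1} + v_{6} = 3·v_{3} + v_{4}  ⟹  sig = (2;(1,3))
  P={5,8}:  v_{5} + v_{8} = 3·v_{3} + 2·v_{11}  ⟹  sig = (2;(2,3))
  P={8,9,10}:  v_{8} + v_{9} + v_{10} = 0  ⟹  sig = (3;())
  P={1,3,11}:  v_{1} + v_{3} + v_{11} = v_{5}  ⟹  sig = (3;(1))
  P={4,8,9}:  v_{4} + v_{8} + v_{9} = v_{3}  ⟹  sig = (3;(1))
  P={4,5,9}:  v_{4} + v_{5} + v_{9} = 2·v_{1}  ⟹  sig = (3;(2))
  P={3,4,7,8}:  v_{3} + v_{4} + v_{7} + v_{8} = v_{6}  ⟹  sig = (4;(1))
  P={3,4,9,11}:  v_{3} + v_{4} + v_{9} + v_{11} = v_{1}  ⟹  sig = (4;(1))

so the primitive-relation signature multiset is
[(2;()), (2;()), (2;(1)), (2;(1)), (2;(1,1)), (2;(1,1)), (2;(1,1,1)), (2;(1,1,1)), (2;(1,1,1)), (2;(1,1,1)), (2;(1,1,1)), (2;(1,1,2)), (2;(1,1,2)), (2;(1,1,4)), (2;(1,2)), (2;(1,2)), (2;(1,3)), (2;(2,3)), (3;()), (3;(1)), (3;(1)), (3;(2)), (4;(1)), (4;(1))]


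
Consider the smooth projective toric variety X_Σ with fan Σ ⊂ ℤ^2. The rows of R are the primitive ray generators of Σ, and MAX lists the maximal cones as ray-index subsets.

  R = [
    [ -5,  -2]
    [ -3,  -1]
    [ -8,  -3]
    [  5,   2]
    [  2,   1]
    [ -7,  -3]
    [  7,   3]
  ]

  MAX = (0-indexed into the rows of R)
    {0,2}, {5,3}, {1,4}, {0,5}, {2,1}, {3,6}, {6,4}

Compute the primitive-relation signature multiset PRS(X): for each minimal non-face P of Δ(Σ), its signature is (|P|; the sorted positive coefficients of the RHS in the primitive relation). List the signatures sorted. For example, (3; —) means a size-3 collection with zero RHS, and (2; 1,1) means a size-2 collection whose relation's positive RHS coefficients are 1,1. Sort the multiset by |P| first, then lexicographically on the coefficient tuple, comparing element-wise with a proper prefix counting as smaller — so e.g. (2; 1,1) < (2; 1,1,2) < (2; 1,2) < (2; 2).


The 14 primitive collections of Σ (r=7, n=2):

  • {0,3}:  v_{0} + v_{3} = 0  ⟹  sig = (2; —)
  • {5,6}:  v_{5} + v_{6} = 0  ⟹  sig = (2; —)
  • {0,1}:  v_{0} + v_{1} = v_{2}  ⟹  sig = (2; 1)
  • {0,4}:  v_{0} + v_{4} = v_{1}  ⟹  sig = (2; 1)
  • {0,6}:  v_{0} + v_{6} = v_{4}  ⟹  sig = (2; 1)
  • {1,3}:  v_{1} + v_{3} = v_{4}  ⟹  sig = (2; 1)
  • {2,3}:  v_{2} + v_{3} = v_{1}  ⟹  sig = (2; 1)
  • {3,4}:  v_{3} + v_{4} = v_{6}  ⟹  sig = (2; 1)
  • {4,5}:  v_{4} + v_{5} = v_{0}  ⟹  sig = (2; 1)
  • {2,6}:  v_{2} + v_{6} = v_{1} + v_{4}  ⟹  sig = (2; 1,1)
  • {1,5}:  v_{1} + v_{5} = 2·v_{0}  ⟹  sig = (2; 2)
  • {1,6}:  v_{1} + v_{6} = 2·v_{4}  ⟹  sig = (2; 2)
  • {2,4}:  v_{2} + v_{4} = 2·v_{1}  ⟹  sig = (2; 2)
  • {2,5}:  v_{2} + v_{5} = 3·v_{0}  ⟹  sig = (2; 3)

Signatures (|P|; sorted positive RHS coefficients), sorted:
{ (2; —) ×2,  (2; 1) ×7,  (2; 1,1),  (2; 2) ×3,  (2; 3) }


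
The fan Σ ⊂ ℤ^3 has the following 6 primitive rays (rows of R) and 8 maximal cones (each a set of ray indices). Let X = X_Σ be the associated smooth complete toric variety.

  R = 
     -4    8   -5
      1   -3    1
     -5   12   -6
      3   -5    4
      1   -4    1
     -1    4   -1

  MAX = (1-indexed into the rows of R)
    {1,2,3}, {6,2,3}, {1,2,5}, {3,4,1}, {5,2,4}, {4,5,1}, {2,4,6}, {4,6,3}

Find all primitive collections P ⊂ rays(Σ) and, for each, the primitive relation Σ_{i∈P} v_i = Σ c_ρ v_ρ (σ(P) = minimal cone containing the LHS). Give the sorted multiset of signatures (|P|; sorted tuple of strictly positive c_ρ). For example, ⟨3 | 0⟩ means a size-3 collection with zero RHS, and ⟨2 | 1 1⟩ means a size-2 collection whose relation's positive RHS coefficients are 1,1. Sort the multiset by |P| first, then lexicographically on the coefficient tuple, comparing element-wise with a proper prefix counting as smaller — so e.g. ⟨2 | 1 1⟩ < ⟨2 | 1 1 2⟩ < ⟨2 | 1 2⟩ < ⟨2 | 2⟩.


Minimal non-faces — 5 found among 6 rays, 8 max cones:

  • {5,6}:  v_{5} + v_{6} = 0  ⇒ sig = ⟨2 | 0⟩
  • {1,6}:  v_{1} + v_{6} = v_{3}  ⇒ sig = ⟨2 | 1⟩
  • {3,5}:  v_{3} + v_{5} = v_{1}  ⇒ sig = ⟨2 | 1⟩
  • {1,2,4}:  v_{1} + v_{2} + v_{4} = 0  ⇒ sig = ⟨3 | 0⟩
  • {2,3,4}:  v_{2} + v_{3} + v_{4} = v_{6}  ⇒ sig = ⟨3 | 1⟩

Hence PRS(X_Σ) =
    ⟨2 | 0⟩
    ⟨2 | 1⟩
    ⟨2 | 1⟩
    ⟨3 | 0⟩
    ⟨3 | 1⟩


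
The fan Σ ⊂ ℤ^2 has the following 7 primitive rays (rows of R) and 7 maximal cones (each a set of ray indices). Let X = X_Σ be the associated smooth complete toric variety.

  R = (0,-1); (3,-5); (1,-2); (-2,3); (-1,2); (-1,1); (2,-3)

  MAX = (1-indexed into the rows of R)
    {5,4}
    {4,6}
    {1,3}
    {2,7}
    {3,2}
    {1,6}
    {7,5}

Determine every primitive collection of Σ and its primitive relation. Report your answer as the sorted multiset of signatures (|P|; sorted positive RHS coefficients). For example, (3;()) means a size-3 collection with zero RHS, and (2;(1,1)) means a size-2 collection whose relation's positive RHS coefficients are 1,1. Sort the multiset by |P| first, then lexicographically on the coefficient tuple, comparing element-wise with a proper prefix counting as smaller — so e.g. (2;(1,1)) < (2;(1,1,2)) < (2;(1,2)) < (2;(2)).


The 14 primitive collections of Σ (r=7, n=2):

  P={3,5}:  v_{3} + v_{5} = 0 ; sig = (2;())
  P={4,7}:  v_{4} + v_{7} = 0 ; sig = (2;())
  P={1,5}:  v_{1} + v_{5} = v_{6} ; sig = (2;(1))
  P={2,4}:  v_{2} + v_{4} = v_{3} ; sig = (2;(1))
  P={2,5}:  v_{2} + v_{5} = v_{7} ; sig = (2;(1))
  P={3,4}:  v_{3} + v_{4} = v_{6} ; sig = (2;(1))
  P={3,6}:  v_{3} + v_{6} = v_{1} ; sig = (2;(1))
  P={3,7}:  v_{3} + v_{7} = v_{2} ; sig = (2;(1))
  P={5,6}:  v_{5} + v_{6} = v_{4} ; sig = (2;(1))
  P={6,7}:  v_{6} + v_{7} = v_{3} ; sig = (2;(1))
  P={1,4}:  v_{1} + v_{4} = 2·v_{6} ; sig = (2;(2))
  P={1,7}:  v_{1} + v_{7} = 2·v_{3} ; sig = (2;(2))
  P={2,6}:  v_{2} + v_{6} = 2·v_{3} ; sig = (2;(2))
  P={1,2}:  v_{1} + v_{2} = 3·v_{3} ; sig = (2;(3))

Hence PRS(X_Σ) =
[(2;()), (2;()), (2;(1)), (2;(1)), (2;(1)), (2;(1)), (2;(1)), (2;(1)), (2;(1)), (2;(1)), (2;(2)), (2;(2)), (2;(2)), (2;(3))]


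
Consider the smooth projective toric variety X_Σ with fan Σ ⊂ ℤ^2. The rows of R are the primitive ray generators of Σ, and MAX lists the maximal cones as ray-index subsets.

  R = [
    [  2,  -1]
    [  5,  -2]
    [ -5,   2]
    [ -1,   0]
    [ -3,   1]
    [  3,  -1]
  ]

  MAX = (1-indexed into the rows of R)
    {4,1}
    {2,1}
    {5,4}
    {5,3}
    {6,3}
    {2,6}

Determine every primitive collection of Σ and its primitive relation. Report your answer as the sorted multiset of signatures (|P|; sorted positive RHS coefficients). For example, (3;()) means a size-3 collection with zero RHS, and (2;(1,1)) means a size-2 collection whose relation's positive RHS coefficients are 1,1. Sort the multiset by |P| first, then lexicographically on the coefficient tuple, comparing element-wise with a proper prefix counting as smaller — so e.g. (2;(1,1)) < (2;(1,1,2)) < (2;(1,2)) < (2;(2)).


9 minimal non-faces of Δ(Σ) (on 6 rays):

  P={2,3}:  v_{2} + v_{3} = 0  ⇒ sig = (2;())
  P={5,6}:  v_{5} + v_{6} = 0  ⇒ sig = (2;())
  P={1,3}:  v_{1} + v_{3} = v_{5}  ⇒ sig = (2;(1))
  P={1,5}:  v_{1} + v_{5} = v_{4}  ⇒ sig = (2;(1))
  P={1,6}:  v_{1} + v_{6} = v_{2}  ⇒ sig = (2;(1))
  P={2,5}:  v_{2} + v_{5} = v_{1}  ⇒ sig = (2;(1))
  P={4,6}:  v_{4} + v_{6} = v_{1}  ⇒ sig = (2;(1))
  P={2,4}:  v_{2} + v_{4} = 2·v_{1}  ⇒ sig = (2;(2))
  P={3,4}:  v_{3} + v_{4} = 2·v_{5}  ⇒ sig = (2;(2))

Signatures (|P|; sorted positive RHS coefficients), sorted:
{ (2;()) ×2,  (2;(1)) ×5,  (2;(2)) ×2 }


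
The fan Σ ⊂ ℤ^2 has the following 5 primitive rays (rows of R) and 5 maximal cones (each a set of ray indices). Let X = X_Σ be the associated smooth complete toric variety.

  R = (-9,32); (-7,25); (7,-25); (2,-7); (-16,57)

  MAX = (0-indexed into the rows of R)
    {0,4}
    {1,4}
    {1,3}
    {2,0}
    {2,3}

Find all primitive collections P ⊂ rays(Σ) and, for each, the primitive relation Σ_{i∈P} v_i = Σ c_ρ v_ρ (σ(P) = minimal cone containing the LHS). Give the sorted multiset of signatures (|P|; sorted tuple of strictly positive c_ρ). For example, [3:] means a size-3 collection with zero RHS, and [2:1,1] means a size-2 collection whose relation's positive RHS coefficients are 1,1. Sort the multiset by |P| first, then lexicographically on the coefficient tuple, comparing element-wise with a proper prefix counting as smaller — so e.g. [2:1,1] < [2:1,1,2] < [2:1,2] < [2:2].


Δ(Σ) — 5 vertices, 5 min non-faces:

  {1,2}:  v_{1} + v_{2} = 0  →  sig = [2:]
  {0,1}:  v_{0} + v_{1} = v_{4}  →  sig = [2:1]
  {0,3}:  v_{0} + v_{3} = v_{1}  →  sig = [2:1]
  {2,4}:  v_{2} + v_{4} = v_{0}  →  sig = [2:1]
  {3,4}:  v_{3} + v_{4} = 2·v_{1}  →  sig = [2:2]

Hence PRS(X_Σ) =
{ [2:],  [2:1] ×3,  [2:2] }


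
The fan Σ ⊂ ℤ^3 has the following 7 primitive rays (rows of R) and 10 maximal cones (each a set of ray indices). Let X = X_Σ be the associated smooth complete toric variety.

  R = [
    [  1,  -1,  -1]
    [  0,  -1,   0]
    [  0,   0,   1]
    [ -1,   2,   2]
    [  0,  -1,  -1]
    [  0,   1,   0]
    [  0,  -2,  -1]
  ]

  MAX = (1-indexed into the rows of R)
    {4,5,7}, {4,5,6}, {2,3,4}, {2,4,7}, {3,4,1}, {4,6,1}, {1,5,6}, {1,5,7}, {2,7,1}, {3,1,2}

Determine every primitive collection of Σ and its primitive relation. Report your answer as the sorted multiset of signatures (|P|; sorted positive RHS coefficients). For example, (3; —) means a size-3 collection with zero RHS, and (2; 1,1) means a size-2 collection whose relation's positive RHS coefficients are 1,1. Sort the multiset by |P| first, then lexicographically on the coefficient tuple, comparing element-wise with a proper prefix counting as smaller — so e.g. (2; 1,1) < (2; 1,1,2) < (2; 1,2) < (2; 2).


Σ has 9 primitive collections:

  P={2,6}:  v_{2} + v_{6} = 0  →  sig = (2; —)
  P={2,5}:  v_{2} + v_{5} = v_{7}  →  sig = (2; 1)
  P={3,5}:  v_{3} + v_{5} = v_{2}  →  sig = (2; 1)
  P={6,7}:  v_{6} + v_{7} = v_{5}  →  sig = (2; 1)
  P={3,6}:  v_{3} + v_{6} = v_{1} + v_{4}  →  sig = (2; 1,1)
  P={3,7}:  v_{3} + v_{7} = 2·v_{2}  →  sig = (2; 2)
  P={1,4,5}:  v_{1} + v_{4} + v_{5} = 0  →  sig = (3; —)
  P={1,2,4}:  v_{1} + v_{2} + v_{4} = v_{3}  →  sig = (3; 1)
  P={1,4,7}:  v_{1} + v_{4} + v_{7} = v_{2}  →  sig = (3; 1)

Hence PRS(X_Σ) =
[(2; —), (2; 1), (2; 1), (2; 1), (2; 1,1), (2; 2), (3; —), (3; 1), (3; 1)]


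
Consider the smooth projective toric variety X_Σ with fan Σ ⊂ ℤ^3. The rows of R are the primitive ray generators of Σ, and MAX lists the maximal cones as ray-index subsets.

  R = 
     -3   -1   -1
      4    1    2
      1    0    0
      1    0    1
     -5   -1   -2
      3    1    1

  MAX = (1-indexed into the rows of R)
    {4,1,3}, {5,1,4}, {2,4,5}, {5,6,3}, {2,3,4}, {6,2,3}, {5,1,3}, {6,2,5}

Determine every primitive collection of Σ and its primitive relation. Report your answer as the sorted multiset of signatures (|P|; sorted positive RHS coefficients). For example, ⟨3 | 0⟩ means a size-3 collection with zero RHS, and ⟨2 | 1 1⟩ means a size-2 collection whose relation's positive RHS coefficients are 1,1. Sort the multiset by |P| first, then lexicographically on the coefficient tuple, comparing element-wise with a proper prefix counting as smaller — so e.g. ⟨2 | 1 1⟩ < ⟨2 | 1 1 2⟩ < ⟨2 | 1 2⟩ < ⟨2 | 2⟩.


Primitive collections (5):

  • {1,6}:  v_{1} + v_{6} = 0  →  sig = ⟨2 | 0⟩
  • {1,2}:  v_{1} + v_{2} = v_{4}  →  sig = ⟨2 | 1⟩
  • {4,6}:  v_{4} + v_{6} = v_{2}  →  sig = ⟨2 | 1⟩
  • {2,3,5}:  v_{2} + v_{3} + v_{5} = 0  →  sig = ⟨3 | 0⟩
  • {3,4,5}:  v_{3} + v_{4} + v_{5} = v_{1}  →  sig = ⟨3 | 1⟩

Sorted signature multiset PRS(X):
    |P|=2: 3 collections, coeffs (), (1), (1)
    |P|=3: 2 collections, coeffs (), (1)


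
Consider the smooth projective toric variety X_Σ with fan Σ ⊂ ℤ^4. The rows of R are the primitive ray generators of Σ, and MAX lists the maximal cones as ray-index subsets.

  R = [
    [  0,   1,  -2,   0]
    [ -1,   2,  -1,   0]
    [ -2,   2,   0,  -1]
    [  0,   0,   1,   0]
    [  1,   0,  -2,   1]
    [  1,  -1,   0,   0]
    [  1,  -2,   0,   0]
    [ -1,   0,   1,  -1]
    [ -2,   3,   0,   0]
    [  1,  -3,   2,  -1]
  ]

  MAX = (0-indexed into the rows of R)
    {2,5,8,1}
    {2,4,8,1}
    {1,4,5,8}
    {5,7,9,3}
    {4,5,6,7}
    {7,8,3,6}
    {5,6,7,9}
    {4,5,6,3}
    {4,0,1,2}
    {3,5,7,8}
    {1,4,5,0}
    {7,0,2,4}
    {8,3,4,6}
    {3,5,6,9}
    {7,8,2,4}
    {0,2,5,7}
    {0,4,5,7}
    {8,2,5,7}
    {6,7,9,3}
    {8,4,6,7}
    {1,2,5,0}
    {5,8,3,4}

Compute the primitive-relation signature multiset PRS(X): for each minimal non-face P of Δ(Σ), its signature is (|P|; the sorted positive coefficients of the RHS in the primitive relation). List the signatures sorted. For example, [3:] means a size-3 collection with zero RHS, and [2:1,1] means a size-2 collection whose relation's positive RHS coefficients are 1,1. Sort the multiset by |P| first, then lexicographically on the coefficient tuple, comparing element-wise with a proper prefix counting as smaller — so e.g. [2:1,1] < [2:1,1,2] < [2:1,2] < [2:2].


18 minimal non-faces of Δ(Σ) (on 10 rays):

  {1,7}:  v_{1} + v_{7} = v_{2}  →  sig = [2:1]
  {0,3}:  v_{0} + v_{3} = v_{1} + v_{5}  →  sig = [2:1,1]
  {1,3}:  v_{1} + v_{3} = v_{5} + v_{8}  →  sig = [2:1,1]
  {1,6}:  v_{1} + v_{6} = v_{4} + v_{7}  →  sig = [2:1,1]
  {1,9}:  v_{1} + v_{9} = v_{5} + v_{7}  →  sig = [2:1,1]
  {4,9}:  v_{4} + v_{9} = v_{5} + v_{6}  →  sig = [2:1,1]
  {8,9}:  v_{8} + v_{9} = v_{3} + v_{7}  →  sig = [2:1,1]
  {2,3}:  v_{2} + v_{3} = v_{5} + v_{7} + v_{8}  →  sig = [2:1,1,1]
  {2,6}:  v_{2} + v_{6} = v_{4} + 2·v_{7}  →  sig = [2:1,2]
  {2,9}:  v_{2} + v_{9} = v_{5} + 2·v_{7}  →  sig = [2:1,2]
  {0,6}:  v_{0} + v_{6} = 2·v_{4} + v_{5} + 2·v_{7}  →  sig = [2:1,2,2]
  {0,9}:  v_{0} + v_{9} = v_{4} + 2·v_{5} + 2·v_{7}  →  sig = [2:1,2,2]
  {0,8}:  v_{0} + v_{8} = 2·v_{1}  →  sig = [2:2]
  {3,4,7}:  v_{3} + v_{4} + v_{7} = 0  →  sig = [3:]
  {5,6,8}:  v_{5} + v_{6} + v_{8} = 0  →  sig = [3:]
  {2,4,5}:  v_{2} + v_{4} + v_{5} = v_{0}  →  sig = [3:1]
  {3,5,6,7}:  v_{3} + v_{5} + v_{6} + v_{7} = v_{9}  →  sig = [4:1]
  {4,5,7,8}:  v_{4} + v_{5} + v_{7} + v_{8} = v_{1}  →  sig = [4:1]

Signatures (|P|; sorted positive RHS coefficients), sorted:
[[2:1], [2:1,1], [2:1,1], [2:1,1], [2:1,1], [2:1,1], [2:1,1], [2:1,1,1], [2:1,2], [2:1,2], [2:1,2,2], [2:1,2,2], [2:2], [3:], [3:], [3:1], [4:1], [4:1]]


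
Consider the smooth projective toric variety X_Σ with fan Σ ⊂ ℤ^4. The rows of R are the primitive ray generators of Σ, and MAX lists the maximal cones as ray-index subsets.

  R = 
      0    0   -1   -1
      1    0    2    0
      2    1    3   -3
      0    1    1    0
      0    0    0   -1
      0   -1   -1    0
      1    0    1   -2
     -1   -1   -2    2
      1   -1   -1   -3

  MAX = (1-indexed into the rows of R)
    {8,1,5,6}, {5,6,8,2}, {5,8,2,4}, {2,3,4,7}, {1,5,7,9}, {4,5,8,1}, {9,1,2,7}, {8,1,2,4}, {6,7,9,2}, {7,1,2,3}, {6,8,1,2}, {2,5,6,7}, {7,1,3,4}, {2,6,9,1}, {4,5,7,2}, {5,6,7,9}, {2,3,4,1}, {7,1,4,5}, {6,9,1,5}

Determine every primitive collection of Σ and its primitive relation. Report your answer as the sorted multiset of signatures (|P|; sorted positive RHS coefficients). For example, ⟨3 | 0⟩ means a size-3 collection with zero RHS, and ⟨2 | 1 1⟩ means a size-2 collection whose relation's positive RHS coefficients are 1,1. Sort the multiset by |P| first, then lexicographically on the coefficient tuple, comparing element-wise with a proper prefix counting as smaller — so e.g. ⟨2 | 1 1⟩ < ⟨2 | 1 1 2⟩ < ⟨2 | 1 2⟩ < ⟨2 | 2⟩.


12 minimal non-faces of Δ(Σ) (on 9 rays):

  {4,6}:  v_{4} + v_{6} = 0  →  sig = ⟨2 | 0⟩
  {7,8}:  v_{7} + v_{8} = v_{6}  →  sig = ⟨2 | 1⟩
  {3,8}:  v_{3} + v_{8} = v_{1} + v_{2}  →  sig = ⟨2 | 1 1⟩
  {4,9}:  v_{4} + v_{9} = v_{1} + v_{7}  →  sig = ⟨2 | 1 1⟩
  {3,6}:  v_{3} + v_{6} = v_{1} + v_{2} + v_{7}  →  sig = ⟨2 | 1 1 1⟩
  {3,5}:  v_{3} + v_{5} = v_{4} + 2·v_{7}  →  sig = ⟨2 | 1 2⟩
  {8,9}:  v_{8} + v_{9} = v_{1} + 2·v_{6}  →  sig = ⟨2 | 1 2⟩
  {3,9}:  v_{3} + v_{9} = 2·v_{1} + v_{2} + 2·v_{7}  →  sig = ⟨2 | 1 2 2⟩
  {1,2,5}:  v_{1} + v_{2} + v_{5} = v_{7}  →  sig = ⟨3 | 1⟩
  {1,6,7}:  v_{1} + v_{6} + v_{7} = v_{9}  →  sig = ⟨3 | 1⟩
  {2,5,9}:  v_{2} + v_{5} + v_{9} = v_{6} + 2·v_{7}  →  sig = ⟨3 | 1 2⟩
  {1,2,4,7}:  v_{1} + v_{2} + v_{4} + v_{7} = v_{3}  →  sig = ⟨4 | 1⟩

Hence PRS(X_Σ) =
{ ⟨2 | 0⟩,  ⟨2 | 1⟩,  ⟨2 | 1 1⟩ ×2,  ⟨2 | 1 1 1⟩,  ⟨2 | 1 2⟩ ×2,  ⟨2 | 1 2 2⟩,  ⟨3 | 1⟩ ×2,  ⟨3 | 1 2⟩,  ⟨4 | 1⟩ }


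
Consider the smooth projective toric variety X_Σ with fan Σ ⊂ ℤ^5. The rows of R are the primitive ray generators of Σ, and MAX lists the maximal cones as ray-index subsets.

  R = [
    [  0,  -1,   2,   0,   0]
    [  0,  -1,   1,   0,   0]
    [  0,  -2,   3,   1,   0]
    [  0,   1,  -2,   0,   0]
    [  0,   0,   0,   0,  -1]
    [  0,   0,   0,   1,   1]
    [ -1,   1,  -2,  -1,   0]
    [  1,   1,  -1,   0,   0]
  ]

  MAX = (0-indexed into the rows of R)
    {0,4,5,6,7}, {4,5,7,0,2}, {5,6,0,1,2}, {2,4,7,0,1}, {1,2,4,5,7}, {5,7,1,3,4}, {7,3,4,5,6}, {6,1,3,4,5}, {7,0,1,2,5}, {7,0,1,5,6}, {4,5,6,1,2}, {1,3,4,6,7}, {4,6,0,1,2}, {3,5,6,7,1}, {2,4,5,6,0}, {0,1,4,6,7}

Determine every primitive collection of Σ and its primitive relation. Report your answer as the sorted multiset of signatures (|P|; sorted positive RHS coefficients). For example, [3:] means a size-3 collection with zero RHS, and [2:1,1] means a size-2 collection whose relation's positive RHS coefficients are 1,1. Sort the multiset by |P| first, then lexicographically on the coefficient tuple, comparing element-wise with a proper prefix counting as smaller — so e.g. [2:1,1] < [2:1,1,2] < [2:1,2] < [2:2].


The 5 primitive collections of Σ (r=8, n=5):

  • {0,3}:  v_{0} + v_{3} = 0 — sig = [2:]
  • {2,3}:  v_{2} + v_{3} = v_{1} + v_{4} + v_{5} — sig = [2:1,1,1]
  • {2,6,7}:  v_{2} + v_{6} + v_{7} = 0 — sig = [3:]
  • {0,1,4,5}:  v_{0} + v_{1} + v_{4} + v_{5} = v_{2} — sig = [4:1]
  • {1,4,5,6,7}:  v_{1} + v_{4} + v_{5} + v_{6} + v_{7} = v_{3} — sig = [5:1]

Sorted signature multiset PRS(X):
[[2:], [2:1,1,1], [3:], [4:1], [5:1]]


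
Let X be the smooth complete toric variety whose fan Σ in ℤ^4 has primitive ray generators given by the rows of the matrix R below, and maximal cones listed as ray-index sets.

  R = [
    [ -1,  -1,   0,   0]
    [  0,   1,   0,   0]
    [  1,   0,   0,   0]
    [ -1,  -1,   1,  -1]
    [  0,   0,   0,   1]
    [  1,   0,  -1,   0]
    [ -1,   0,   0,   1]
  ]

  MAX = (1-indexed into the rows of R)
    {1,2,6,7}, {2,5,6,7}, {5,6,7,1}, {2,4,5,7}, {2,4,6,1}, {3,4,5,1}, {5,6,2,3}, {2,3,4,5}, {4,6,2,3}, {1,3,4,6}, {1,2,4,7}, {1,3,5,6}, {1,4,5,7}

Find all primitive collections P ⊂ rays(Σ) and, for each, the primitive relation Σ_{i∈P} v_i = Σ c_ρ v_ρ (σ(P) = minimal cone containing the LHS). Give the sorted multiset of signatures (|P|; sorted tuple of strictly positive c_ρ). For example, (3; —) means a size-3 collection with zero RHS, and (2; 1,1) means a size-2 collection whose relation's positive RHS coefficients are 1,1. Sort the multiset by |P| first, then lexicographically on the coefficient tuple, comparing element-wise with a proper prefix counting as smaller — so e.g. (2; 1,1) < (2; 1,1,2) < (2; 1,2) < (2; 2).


Δ(Σ) — 7 vertices, 5 min non-faces:

  {3,7}:  v_{3} + v_{7} = v_{5}  so sig = (2; 1)
  {1,2,3}:  v_{1} + v_{2} + v_{3} = 0  so sig = (3; —)
  {1,2,5}:  v_{1} + v_{2} + v_{5} = v_{7}  so sig = (3; 1)
  {4,6,7}:  v_{4} + v_{6} + v_{7} = v_{1}  so sig = (3; 1)
  {4,5,6}:  v_{4} + v_{5} + v_{6} = v_{1} + v_{3}  so sig = (3; 1,1)

Hence PRS(X_Σ) =
[(2; 1), (3; —), (3; 1), (3; 1), (3; 1,1)]


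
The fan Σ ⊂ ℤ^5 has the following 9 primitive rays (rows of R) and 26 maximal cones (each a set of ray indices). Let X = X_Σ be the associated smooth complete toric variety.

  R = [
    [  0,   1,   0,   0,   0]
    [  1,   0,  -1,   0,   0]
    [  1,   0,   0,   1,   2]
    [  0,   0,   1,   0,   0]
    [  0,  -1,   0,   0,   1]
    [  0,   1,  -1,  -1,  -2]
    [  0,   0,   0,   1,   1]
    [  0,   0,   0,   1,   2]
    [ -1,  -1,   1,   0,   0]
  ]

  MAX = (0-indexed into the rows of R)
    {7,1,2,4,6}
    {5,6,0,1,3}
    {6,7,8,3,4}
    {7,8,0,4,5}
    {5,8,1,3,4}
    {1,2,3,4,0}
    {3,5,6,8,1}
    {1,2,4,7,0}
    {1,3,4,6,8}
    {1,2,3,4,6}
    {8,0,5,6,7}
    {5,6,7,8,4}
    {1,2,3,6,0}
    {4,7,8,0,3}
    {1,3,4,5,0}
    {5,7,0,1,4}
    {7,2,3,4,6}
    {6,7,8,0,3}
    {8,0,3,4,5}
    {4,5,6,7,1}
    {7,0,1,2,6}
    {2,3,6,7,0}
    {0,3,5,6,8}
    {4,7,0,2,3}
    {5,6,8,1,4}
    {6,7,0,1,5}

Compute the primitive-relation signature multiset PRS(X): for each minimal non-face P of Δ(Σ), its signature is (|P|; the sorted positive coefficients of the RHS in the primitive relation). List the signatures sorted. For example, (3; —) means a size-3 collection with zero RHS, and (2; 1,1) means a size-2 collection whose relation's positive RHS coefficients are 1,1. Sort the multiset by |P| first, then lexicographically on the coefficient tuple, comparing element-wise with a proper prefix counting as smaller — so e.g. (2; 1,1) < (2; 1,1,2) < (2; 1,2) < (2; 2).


8 minimal non-faces of Δ(Σ) (on 9 rays):

  P = {2,5}:  v_{2} + v_{5} = v_{0} + v_{1}  ⇒ sig = (2; 1,1)
  P = {2,8}:  v_{2} + v_{8} = v_{3} + v_{4} + v_{6}  ⇒ sig = (2; 1,1,1)
  P = {0,1,8}:  v_{0} + v_{1} + v_{8} = 0  ⇒ sig = (3; —)
  P = {0,4,6}:  v_{0} + v_{4} + v_{6} = v_{7}  ⇒ sig = (3; 1)
  P = {1,3,7}:  v_{1} + v_{3} + v_{7} = v_{2}  ⇒ sig = (3; 1)
  P = {3,5,7}:  v_{3} + v_{5} + v_{7} = v_{0}  ⇒ sig = (3; 1)
  P = {1,7,8}:  v_{1} + v_{7} + v_{8} = v_{4} + v_{6}  ⇒ sig = (3; 1,1)
  P = {3,4,5,6}:  v_{3} + v_{4} + v_{5} + v_{6} = 0  ⇒ sig = (4; —)

Sorted signature multiset PRS(X):
    (2; 1,1)
    (2; 1,1,1)
    (3; —)
    (3; 1)
    (3; 1)
    (3; 1)
    (3; 1,1)
    (4; —)


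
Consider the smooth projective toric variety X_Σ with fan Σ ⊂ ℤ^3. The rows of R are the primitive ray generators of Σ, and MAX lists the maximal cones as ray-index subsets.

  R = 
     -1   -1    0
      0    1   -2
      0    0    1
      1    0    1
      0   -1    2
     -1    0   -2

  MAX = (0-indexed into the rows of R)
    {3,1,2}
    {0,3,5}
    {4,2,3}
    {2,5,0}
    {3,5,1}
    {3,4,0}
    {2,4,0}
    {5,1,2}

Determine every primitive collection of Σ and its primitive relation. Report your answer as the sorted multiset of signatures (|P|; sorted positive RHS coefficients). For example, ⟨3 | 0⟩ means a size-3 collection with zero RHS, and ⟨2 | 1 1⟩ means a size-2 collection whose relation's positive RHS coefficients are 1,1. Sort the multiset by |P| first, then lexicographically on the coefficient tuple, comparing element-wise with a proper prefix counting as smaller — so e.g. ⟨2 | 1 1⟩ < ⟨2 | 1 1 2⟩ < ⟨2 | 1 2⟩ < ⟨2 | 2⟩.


Primitive collections (5):

  P = {1,4}:  v_{1} + v_{4} = 0  →  sig = ⟨2 | 0⟩
  P = {0,1}:  v_{0} + v_{1} = v_{5}  →  sig = ⟨2 | 1⟩
  P = {4,5}:  v_{4} + v_{5} = v_{0}  →  sig = ⟨2 | 1⟩
  P = {2,3,5}:  v_{2} + v_{3} + v_{5} = 0  →  sig = ⟨3 | 0⟩
  P = {0,2,3}:  v_{0} + v_{2} + v_{3} = v_{4}  →  sig = ⟨3 | 1⟩

Hence PRS(X_Σ) =
    |P|=2: 3 collections, coeffs (), (1), (1)
    |P|=3: 2 collections, coeffs (), (1)


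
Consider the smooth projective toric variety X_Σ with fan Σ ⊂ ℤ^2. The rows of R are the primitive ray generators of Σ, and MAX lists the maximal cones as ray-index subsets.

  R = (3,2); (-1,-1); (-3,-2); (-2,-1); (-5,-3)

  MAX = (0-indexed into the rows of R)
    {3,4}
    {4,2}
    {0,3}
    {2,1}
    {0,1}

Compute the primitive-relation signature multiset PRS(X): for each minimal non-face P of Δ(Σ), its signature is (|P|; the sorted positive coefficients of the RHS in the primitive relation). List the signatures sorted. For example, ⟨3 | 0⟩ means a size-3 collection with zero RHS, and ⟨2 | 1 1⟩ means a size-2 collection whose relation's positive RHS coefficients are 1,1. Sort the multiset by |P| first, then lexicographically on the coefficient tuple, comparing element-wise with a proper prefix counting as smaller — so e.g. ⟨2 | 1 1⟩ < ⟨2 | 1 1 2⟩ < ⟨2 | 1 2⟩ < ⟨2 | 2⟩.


5 collections generate NE(X_Σ); each relation:

  P={0,2}:  v_{0} + v_{2} = 0  so sig = ⟨2 | 0⟩
  P={0,4}:  v_{0} + v_{4} = v_{3}  so sig = ⟨2 | 1⟩
  P={1,3}:  v_{1} + v_{3} = v_{2}  so sig = ⟨2 | 1⟩
  P={2,3}:  v_{2} + v_{3} = v_{4}  so sig = ⟨2 | 1⟩
  P={1,4}:  v_{1} + v_{4} = 2·v_{2}  so sig = ⟨2 | 2⟩

Hence PRS(X_Σ) =
{ ⟨2 | 0⟩,  ⟨2 | 1⟩ ×3,  ⟨2 | 2⟩ }


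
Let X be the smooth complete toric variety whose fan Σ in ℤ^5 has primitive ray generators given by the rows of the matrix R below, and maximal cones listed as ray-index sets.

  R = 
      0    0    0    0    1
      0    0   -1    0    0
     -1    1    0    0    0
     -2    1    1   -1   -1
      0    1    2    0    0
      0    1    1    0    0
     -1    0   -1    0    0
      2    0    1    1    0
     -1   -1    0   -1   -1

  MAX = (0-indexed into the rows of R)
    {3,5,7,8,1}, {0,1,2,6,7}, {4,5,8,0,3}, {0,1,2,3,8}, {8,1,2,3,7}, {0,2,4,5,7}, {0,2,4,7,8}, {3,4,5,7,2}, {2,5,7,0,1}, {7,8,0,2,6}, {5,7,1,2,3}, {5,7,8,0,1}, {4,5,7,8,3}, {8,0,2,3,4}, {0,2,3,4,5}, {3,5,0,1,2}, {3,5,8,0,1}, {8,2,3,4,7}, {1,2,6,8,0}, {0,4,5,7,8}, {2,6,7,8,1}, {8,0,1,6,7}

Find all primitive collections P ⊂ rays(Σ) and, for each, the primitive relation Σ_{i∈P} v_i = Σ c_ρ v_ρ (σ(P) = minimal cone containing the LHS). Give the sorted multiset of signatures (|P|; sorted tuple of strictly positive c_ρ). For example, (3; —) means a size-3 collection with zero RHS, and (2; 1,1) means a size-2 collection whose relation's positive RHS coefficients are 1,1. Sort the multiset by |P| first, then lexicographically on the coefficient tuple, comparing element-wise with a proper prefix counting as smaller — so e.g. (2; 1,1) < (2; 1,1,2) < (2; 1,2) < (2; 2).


Δ(Σ) — 9 vertices, 7 min non-faces:

  P = {1,4}:  v_{1} + v_{4} = v_{5}  →  sig = (2; 1)
  P = {5,6}:  v_{5} + v_{6} = v_{2}  →  sig = (2; 1)
  P = {4,6}:  v_{4} + v_{6} = v_{0} + 2·v_{2} + v_{7} + v_{8}  →  sig = (2; 1,1,1,2)
  P = {3,6}:  v_{3} + v_{6} = 2·v_{2} + v_{8}  →  sig = (2; 1,2)
  P = {0,3,7}:  v_{0} + v_{3} + v_{7} = v_{4}  →  sig = (3; 1)
  P = {2,5,8}:  v_{2} + v_{5} + v_{8} = v_{3}  →  sig = (3; 1)
  P = {0,1,2,7,8}:  v_{0} + v_{1} + v_{2} + v_{7} + v_{8} = 0  →  sig = (5; —)

Signatures (|P|; sorted positive RHS coefficients), sorted:
    |P|=2: 4 collections, coeffs (1), (1), (1,1,1,2), (1,2)
    |P|=3: 2 collections, coeffs (1), (1)
    |P|=5: 1 collection, coeffs ()


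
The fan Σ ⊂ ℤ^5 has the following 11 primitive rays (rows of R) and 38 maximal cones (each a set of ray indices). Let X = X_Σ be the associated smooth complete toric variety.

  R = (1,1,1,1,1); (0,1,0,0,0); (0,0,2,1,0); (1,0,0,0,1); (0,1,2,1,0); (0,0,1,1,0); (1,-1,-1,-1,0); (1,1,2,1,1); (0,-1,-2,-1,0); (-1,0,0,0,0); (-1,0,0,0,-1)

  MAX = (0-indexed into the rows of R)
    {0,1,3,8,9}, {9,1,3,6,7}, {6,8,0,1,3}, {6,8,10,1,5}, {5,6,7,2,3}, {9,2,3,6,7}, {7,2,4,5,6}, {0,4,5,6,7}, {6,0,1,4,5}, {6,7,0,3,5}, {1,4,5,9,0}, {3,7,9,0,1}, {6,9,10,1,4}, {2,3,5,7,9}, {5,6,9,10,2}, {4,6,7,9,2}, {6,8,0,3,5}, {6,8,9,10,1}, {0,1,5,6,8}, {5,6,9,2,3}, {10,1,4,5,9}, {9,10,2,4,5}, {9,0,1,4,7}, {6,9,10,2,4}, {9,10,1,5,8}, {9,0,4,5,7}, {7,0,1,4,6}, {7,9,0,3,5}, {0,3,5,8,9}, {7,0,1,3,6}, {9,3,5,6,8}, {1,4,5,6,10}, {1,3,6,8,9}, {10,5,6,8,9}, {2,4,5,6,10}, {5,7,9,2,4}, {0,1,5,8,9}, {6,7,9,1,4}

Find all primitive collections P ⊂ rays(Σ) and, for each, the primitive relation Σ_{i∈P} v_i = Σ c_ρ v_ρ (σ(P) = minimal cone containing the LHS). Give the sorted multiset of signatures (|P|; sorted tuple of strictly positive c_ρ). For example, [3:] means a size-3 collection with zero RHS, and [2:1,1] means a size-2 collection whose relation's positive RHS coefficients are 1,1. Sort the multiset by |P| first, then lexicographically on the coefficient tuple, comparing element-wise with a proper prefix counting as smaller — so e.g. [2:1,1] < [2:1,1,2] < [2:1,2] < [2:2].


15 minimal non-faces of Δ(Σ) (on 11 rays):

  P={3,10}:  v_{3} + v_{10} = 0  so sig = [2:]
  P={4,8}:  v_{4} + v_{8} = 0  so sig = [2:]
  P={1,2}:  v_{1} + v_{2} = v_{4}  so sig = [2:1]
  P={3,4}:  v_{3} + v_{4} = v_{7}  so sig = [2:1]
  P={7,8}:  v_{7} + v_{8} = v_{3}  so sig = [2:1]
  P={7,10}:  v_{7} + v_{10} = v_{4}  so sig = [2:1]
  P={0,2}:  v_{0} + v_{2} = v_{5} + v_{7}  so sig = [2:1,1]
  P={0,10}:  v_{0} + v_{10} = v_{1} + v_{5}  so sig = [2:1,1]
  P={2,8}:  v_{2} + v_{8} = v_{5} + v_{6} + v_{9}  so sig = [2:1,1,1]
  P={0,6,9}:  v_{0} + v_{6} + v_{9} = v_{3}  so sig = [3:1]
  P={1,3,5}:  v_{1} + v_{3} + v_{5} = v_{0}  so sig = [3:1]
  P={1,5,7}:  v_{1} + v_{5} + v_{7} = v_{0} + v_{4}  so sig = [3:1,1]
  P={1,5,6,9}:  v_{1} + v_{5} + v_{6} + v_{9} = 0  so sig = [4:]
  P={4,5,6,9}:  v_{4} + v_{5} + v_{6} + v_{9} = v_{2}  so sig = [4:1]
  P={5,6,7,9}:  v_{5} + v_{6} + v_{7} + v_{9} = v_{2} + v_{3}  so sig = [4:1,1]

Signatures (|P|; sorted positive RHS coefficients), sorted:
    |P|=2: 9 collections, coeffs (), (), (1), (1), (1), (1), (1,1), (1,1), (1,1,1)
    |P|=3: 3 collections, coeffs (1), (1), (1,1)
    |P|=4: 3 collections, coeffs (), (1), (1,1)


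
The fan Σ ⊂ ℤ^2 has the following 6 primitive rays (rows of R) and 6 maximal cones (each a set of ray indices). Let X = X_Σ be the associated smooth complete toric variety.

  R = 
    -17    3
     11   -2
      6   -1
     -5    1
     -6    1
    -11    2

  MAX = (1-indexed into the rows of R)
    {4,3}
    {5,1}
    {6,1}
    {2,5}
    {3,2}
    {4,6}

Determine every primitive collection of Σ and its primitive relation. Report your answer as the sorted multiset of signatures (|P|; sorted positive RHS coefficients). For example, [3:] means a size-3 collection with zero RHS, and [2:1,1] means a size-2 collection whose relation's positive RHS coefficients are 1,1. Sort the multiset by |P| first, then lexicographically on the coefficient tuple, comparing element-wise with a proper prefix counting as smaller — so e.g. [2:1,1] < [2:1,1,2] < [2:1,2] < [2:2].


Σ has 9 primitive collections:

  P = {2,6}:  v_{2} + v_{6} = 0 ; sig = [2:]
  P = {3,5}:  v_{3} + v_{5} = 0 ; sig = [2:]
  P = {1,2}:  v_{1} + v_{2} = v_{5} ; sig = [2:1]
  P = {1,3}:  v_{1} + v_{3} = v_{6} ; sig = [2:1]
  P = {2,4}:  v_{2} + v_{4} = v_{3} ; sig = [2:1]
  P = {3,6}:  v_{3} + v_{6} = v_{4} ; sig = [2:1]
  P = {4,5}:  v_{4} + v_{5} = v_{6} ; sig = [2:1]
  P = {5,6}:  v_{5} + v_{6} = v_{1} ; sig = [2:1]
  P = {1,4}:  v_{1} + v_{4} = 2·v_{6} ; sig = [2:2]

Sorted signature multiset PRS(X):
    [2:]
    [2:]
    [2:1]
    [2:1]
    [2:1]
    [2:1]
    [2:1]
    [2:1]
    [2:2]


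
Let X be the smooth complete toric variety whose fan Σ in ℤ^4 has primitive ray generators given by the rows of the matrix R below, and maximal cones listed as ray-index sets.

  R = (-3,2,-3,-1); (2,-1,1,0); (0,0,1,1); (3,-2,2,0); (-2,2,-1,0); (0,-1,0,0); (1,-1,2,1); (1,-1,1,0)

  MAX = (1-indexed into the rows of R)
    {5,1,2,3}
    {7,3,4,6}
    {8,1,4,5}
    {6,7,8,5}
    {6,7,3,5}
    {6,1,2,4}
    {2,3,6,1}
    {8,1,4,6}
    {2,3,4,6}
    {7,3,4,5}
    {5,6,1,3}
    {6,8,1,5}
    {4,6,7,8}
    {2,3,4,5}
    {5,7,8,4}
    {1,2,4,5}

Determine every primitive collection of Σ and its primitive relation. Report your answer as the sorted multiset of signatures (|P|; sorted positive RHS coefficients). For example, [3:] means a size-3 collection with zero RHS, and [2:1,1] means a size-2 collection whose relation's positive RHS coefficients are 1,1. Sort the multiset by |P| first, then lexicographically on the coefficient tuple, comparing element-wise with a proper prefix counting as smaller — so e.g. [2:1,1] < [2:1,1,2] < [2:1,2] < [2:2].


The 7 primitive collections of Σ (r=8, n=4):

  P = {2,8}:  v_{2} + v_{8} = v_{4}  so sig = [2:1]
  P = {3,8}:  v_{3} + v_{8} = v_{7}  so sig = [2:1]
  P = {1,7}:  v_{1} + v_{7} = v_{5} + v_{6}  so sig = [2:1,1]
  P = {2,7}:  v_{2} + v_{7} = v_{3} + v_{4}  so sig = [2:1,1]
  P = {1,3,4}:  v_{1} + v_{3} + v_{4} = 0  so sig = [3:]
  P = {2,5,6}:  v_{2} + v_{5} + v_{6} = 0  so sig = [3:]
  P = {4,5,6}:  v_{4} + v_{5} + v_{6} = v_{8}  so sig = [3:1]

Hence PRS(X_Σ) =
    [2:1]
    [2:1]
    [2:1,1]
    [2:1,1]
    [3:]
    [3:]
    [3:1]


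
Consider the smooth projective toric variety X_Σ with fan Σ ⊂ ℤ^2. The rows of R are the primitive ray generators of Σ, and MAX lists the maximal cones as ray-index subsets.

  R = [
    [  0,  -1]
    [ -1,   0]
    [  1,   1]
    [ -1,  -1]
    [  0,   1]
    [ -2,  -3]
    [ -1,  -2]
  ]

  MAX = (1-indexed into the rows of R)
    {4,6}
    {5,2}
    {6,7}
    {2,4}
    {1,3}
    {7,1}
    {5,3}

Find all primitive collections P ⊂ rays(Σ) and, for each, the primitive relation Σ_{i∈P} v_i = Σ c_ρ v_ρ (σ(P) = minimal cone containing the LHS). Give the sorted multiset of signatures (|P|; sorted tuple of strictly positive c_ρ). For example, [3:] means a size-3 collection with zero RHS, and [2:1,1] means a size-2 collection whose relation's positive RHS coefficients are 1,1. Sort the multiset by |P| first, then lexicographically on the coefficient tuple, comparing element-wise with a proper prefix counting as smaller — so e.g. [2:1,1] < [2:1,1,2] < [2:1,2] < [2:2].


|primitive collections| = 14. Relations:

  • {1,5}:  v_{1} + v_{5} = 0  so sig = [2:]
  • {3,4}:  v_{3} + v_{4} = 0  so sig = [2:]
  • {1,2}:  v_{1} + v_{2} = v_{4}  so sig = [2:1]
  • {1,4}:  v_{1} + v_{4} = v_{7}  so sig = [2:1]
  • {2,3}:  v_{2} + v_{3} = v_{5}  so sig = [2:1]
  • {3,6}:  v_{3} + v_{6} = v_{7}  so sig = [2:1]
  • {3,7}:  v_{3} + v_{7} = v_{1}  so sig = [2:1]
  • {4,5}:  v_{4} + v_{5} = v_{2}  so sig = [2:1]
  • {4,7}:  v_{4} + v_{7} = v_{6}  so sig = [2:1]
  • {5,7}:  v_{5} + v_{7} = v_{4}  so sig = [2:1]
  • {1,6}:  v_{1} + v_{6} = 2·v_{7}  so sig = [2:2]
  • {2,7}:  v_{2} + v_{7} = 2·v_{4}  so sig = [2:2]
  • {5,6}:  v_{5} + v_{6} = 2·v_{4}  so sig = [2:2]
  • {2,6}:  v_{2} + v_{6} = 3·v_{4}  so sig = [2:3]

so the primitive-relation signature multiset is
{ [2:] ×2,  [2:1] ×8,  [2:2] ×3,  [2:3] }
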